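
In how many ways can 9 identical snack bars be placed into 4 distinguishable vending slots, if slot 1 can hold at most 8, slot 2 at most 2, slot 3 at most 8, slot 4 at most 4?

By stars and bars, unrestricted non-negative solutions to x_1+…+x_4 = 9 number C(9+3,3) = 220.
Subtract solutions that violate a single cap (substitute x_i' = x_i − (cap_i+1)): x_1 ≥ 9 gives C(3,3) = 1; x_2 ≥ 3 gives C(9,3) = 84; x_3 ≥ 9 gives C(3,3) = 1; x_4 ≥ 5 gives C(7,3) = 35. Together 121.
Add back pairs where two caps are both exceeded: 0 + 0 + 0 + 0 + 4 + 0 = 4.
By inclusion–exclusion the count is 220 − 121 + 4 = 103.

103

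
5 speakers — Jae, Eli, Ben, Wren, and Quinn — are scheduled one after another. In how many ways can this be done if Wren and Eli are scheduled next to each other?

48

Glue Wren and Eli into one block (2 internal orders), leaving 4 units to arrange in a row.
So the count is 2·(4)! = 48.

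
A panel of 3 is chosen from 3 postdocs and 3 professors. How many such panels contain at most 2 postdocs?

Split by how many postdocs are chosen (0 through 2).
Sum: C(3,0)·C(3,3) + C(3,1)·C(3,2) + C(3,2)·C(3,1) = 1 + 9 + 9 = 19.

19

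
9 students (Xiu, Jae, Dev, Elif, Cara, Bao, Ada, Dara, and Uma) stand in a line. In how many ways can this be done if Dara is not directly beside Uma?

There are 9! = 362880 arrangements in all. If Dara and Uma are adjacent, merging them into one block gives 2·(8)! = 80640 arrangements.
Complementary counting: 362880 − 80640 = 282240.

282240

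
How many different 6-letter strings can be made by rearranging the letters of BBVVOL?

BBVVOL has 6 letters with B appearing twice and V appearing twice.
Dividing 6! = 720 by 2!·2! = 4 for the repeated letters gives 180.

180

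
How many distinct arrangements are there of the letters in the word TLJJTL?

The 6 letters of TLJJTL have repeats: J appearing twice, L appearing twice, and T appearing twice.
So there are 6! / (2!·2!·2!) = 90 distinguishable arrangements.

90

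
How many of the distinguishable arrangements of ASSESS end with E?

5

With the last slot taken by E, it remains to arrange the other 5 letters (ASSSS).
Those 5 letters have S appearing 4 times, giving (5)!/(4!) = 5.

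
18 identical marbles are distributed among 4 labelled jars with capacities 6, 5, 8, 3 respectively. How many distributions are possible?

34

Ignoring the caps, the number of non-negative solutions to x_1+…+x_4 = 18 is C(21,3) = 1330.
Subtract solutions that violate a single cap (substitute x_i' = x_i − (cap_i+1)): x_1 ≥ 7 gives C(14,3) = 364; x_2 ≥ 6 gives C(15,3) = 455; x_3 ≥ 9 gives C(12,3) = 220; x_4 ≥ 4 gives C(17,3) = 680. Together 1719.
Add back pairs where two caps are both exceeded: 56 + 10 + 120 + 20 + 165 + 56 = 427.
Subtract triples: 0 + 4 + 0 + 0 = 4.
By inclusion–exclusion the count is 1330 − 1719 + 427 − 4 = 34.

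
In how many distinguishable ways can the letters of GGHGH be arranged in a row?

GGHGH has 5 letters with G appearing 3 times and H appearing twice.
The number of distinct arrangements is 5!/(3!·2!) = 120/12 = 10.

10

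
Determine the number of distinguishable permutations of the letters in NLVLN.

30

The 5 letters of NLVLN have repeats: L appearing twice and N appearing twice.
Dividing 5! = 120 by 2!·2! = 4 for the repeated letters gives 30.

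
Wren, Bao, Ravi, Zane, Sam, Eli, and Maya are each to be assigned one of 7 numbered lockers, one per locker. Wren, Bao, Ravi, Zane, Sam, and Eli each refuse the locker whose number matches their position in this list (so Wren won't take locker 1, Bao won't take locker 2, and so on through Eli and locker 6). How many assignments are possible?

2119

Let Aᵢ (for 1 ≤ i ≤ 6) be the placements that put person i in their forbidden locker. Any j of these fix j positions, leaving (7−j)! ways to fill the rest, and there are C(6,j) ways to pick which j.
By inclusion–exclusion, the number of valid placements is Σ_{j=0}^{6} (−1)^j C(6,j)·(7−j)!.
Computing: 5040 − 4320 + 1800 − 480 + 90 − 12 + 1 = 2119.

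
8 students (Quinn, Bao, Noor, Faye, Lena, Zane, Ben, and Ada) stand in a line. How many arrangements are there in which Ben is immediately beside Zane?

Glue Ben and Zane into one block (2 internal orders), leaving 7 units to arrange in a row.
That gives 2 × 7! = 2 × 5040 = 10080.

10080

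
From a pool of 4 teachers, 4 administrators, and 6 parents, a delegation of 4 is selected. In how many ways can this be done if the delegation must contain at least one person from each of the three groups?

528

With no constraint there are C(14,4) = 1001 possible selections.
Selections missing a whole group: no teachers → C(10,4) = 210; no administrators → C(10,4) = 210; no parents → C(8,4) = 70.
Add back selections omitting two groups (i.e. drawn from a single group): C(4,4) + C(4,4) + C(6,4) = 17.
By inclusion–exclusion: 1001 − 490 + 17 = 528.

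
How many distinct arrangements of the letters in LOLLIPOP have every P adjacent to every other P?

Treat the 2 copies of P as a single block. The multiset to arrange is then {PP, I, L, L, L, O, O}, 7 items in all.
That gives (7)!/(3!·2!) = 420 arrangements.

420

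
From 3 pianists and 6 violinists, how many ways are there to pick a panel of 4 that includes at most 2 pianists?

120

Split by how many pianists are chosen (0 through 2).
Sum: C(3,0)·C(6,4) + C(3,1)·C(6,3) + C(3,2)·C(6,2) = 15 + 60 + 45 = 120.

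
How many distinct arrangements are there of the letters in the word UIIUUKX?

Letter multiplicities in UIIUUKX: I×2, K×1, U×3, X×1.
Dividing 7! = 5040 by 3!·2! = 12 for the repeated letters gives 420.

420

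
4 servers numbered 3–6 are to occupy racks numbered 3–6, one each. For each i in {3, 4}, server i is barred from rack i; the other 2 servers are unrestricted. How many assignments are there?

Let Aᵢ (for i ∈ {3, 4}) be the placements that put server i in its forbidden rack. Any j of these fix j positions, leaving (4−j)! ways to fill the rest, and there are C(2,j) ways to pick which j.
By inclusion–exclusion, the number of valid placements is Σ_{j=0}^{2} (−1)^j C(2,j)·(4−j)!.
Computing: 24 − 12 + 2 = 14.

14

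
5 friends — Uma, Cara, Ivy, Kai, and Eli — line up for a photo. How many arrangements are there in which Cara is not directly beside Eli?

Of the 5! = 120 arrangements, those with Cara and Eli adjacent number 2 × 4! = 48 (treat the pair as a block with 2 internal orders).
Complementary counting: 120 − 48 = 72.

72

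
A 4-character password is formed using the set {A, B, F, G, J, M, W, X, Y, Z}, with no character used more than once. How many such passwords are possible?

5040

Choose and order 4 of the 10 symbols: the first character has 10 options, the next 9, then 8, 7.
10 × 9 × 8 × 7 = 5040.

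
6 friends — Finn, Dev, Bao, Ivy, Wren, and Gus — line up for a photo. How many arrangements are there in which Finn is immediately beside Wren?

240

Treat {Finn, Wren} as a single unit. There are 5 units to order, and the pair itself can be ordered 2 ways.
So the count is 2·(5)! = 240.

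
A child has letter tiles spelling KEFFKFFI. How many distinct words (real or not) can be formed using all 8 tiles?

840

KEFFKFFI has 8 letters with F appearing 4 times and K appearing twice.
The number of distinct arrangements is 8!/(4!·2!) = 40320/48 = 840.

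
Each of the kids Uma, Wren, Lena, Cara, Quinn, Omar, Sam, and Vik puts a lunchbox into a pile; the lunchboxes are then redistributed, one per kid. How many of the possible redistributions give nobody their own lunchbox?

14833

Let Aᵢ be the assignments in which kid i gets their own lunchbox. We want the size of the complement of A₁∪…∪A_8.
By inclusion–exclusion this is Σ_{j=0}^{8} (−1)^j C(8,j)·(8−j)!.
Computing: 40320 − 40320 + 20160 − 6720 + 1680 − 336 + 56 − 8 + 1 = 14833.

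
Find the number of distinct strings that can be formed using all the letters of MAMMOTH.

The 7 letters of MAMMOTH have repeats: M appearing 3 times.
The number of distinct arrangements is 7!/(3!) = 5040/6 = 840.

840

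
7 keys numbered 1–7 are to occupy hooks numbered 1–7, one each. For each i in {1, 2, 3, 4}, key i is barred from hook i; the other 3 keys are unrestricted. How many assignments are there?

2790

Let Aᵢ (for 1 ≤ i ≤ 4) be the placements that put key i in its forbidden hook. Any j of these fix j positions, leaving (7−j)! ways to fill the rest, and there are C(4,j) ways to pick which j.
By inclusion–exclusion, the number of valid placements is Σ_{j=0}^{4} (−1)^j C(4,j)·(7−j)!.
Computing: 5040 − 2880 + 720 − 96 + 6 = 2790.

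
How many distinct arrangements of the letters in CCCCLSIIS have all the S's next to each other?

Treat the 2 copies of S as a single block. The multiset to arrange is then {SS, C, C, C, C, I, I, L}, 8 items in all.
That gives (8)!/(4!·2!) = 840 arrangements.

840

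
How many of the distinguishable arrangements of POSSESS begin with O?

Fix O in the first position and arrange the remaining 6 letters.
Those 6 letters have S appearing 4 times, giving (6)!/(4!) = 30.

30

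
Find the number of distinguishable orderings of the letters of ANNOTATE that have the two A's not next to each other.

Total arrangements of ANNOTATE: 8!/(2!·2!·2!) = 5040.
Arrangements with the A's together: treat AA as one letter, giving (7)!/(2!·2!) = 1260.
Hence 5040 − 1260 = 3780.

3780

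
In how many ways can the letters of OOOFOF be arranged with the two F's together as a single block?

Treat the 2 copies of F as a single block. The multiset to arrange is then {FF, O, O, O, O}, 5 items in all.
That gives (5)!/(4!) = 5 arrangements.

5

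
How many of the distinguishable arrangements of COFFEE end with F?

Fix F in the last position and arrange the remaining 5 letters.
Those 5 letters have E appearing twice, giving (5)!/(2!) = 60.

60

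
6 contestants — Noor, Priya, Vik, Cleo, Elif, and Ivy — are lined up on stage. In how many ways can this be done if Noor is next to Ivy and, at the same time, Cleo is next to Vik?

Treat {Noor,Ivy} as one block (2 orders) and {Cleo,Vik} as another (2 orders).
That leaves 4 units to arrange: 2 × 2 × 4! = 4 × 24 = 96.

96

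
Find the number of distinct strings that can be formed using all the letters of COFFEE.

180

The 6 letters of COFFEE have repeats: E appearing twice and F appearing twice.
Dividing 6! = 720 by 2!·2! = 4 for the repeated letters gives 180.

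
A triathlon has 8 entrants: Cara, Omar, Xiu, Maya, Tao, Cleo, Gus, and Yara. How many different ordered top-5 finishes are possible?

This is an ordered selection of 5 from 8: P(8,5).
That gives 8 × 7 × 6 × 5 × 4 = 6720.

6720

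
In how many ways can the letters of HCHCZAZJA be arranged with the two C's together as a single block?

Treat the 2 copies of C as a single block. The multiset to arrange is then {CC, A, A, H, H, J, Z, Z}, 8 items in all.
That gives (8)!/(2!·2!·2!) = 5040 arrangements.

5040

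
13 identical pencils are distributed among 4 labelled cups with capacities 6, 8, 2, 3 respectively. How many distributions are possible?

54

Without the upper bounds there are C(16,3) = 560 ways to split 13 among 4 cups.
Subtract solutions that violate a single cap (substitute x_i' = x_i − (cap_i+1)): x_1 ≥ 7 gives C(9,3) = 84; x_2 ≥ 9 gives C(7,3) = 35; x_3 ≥ 3 gives C(13,3) = 286; x_4 ≥ 4 gives C(12,3) = 220. Together 625.
Add back pairs where two caps are both exceeded: 0 + 20 + 10 + 4 + 1 + 84 = 119.
By inclusion–exclusion the count is 560 − 625 + 119 = 54.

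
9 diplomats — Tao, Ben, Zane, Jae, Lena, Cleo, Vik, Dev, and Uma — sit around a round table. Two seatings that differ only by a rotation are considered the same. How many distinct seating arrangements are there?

Fix one person's seat to break rotational symmetry; the remaining 8 people can be arranged in (8)! = 40320 ways.

40320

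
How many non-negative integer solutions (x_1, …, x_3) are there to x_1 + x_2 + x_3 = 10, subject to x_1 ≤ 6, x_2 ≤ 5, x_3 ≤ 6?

31

By stars and bars, unrestricted non-negative solutions to x_1+…+x_3 = 10 number C(10+2,2) = 66.
Subtract solutions that violate a single cap (substitute x_i' = x_i − (cap_i+1)): x_1 ≥ 7 gives C(5,2) = 10; x_2 ≥ 6 gives C(6,2) = 15; x_3 ≥ 7 gives C(5,2) = 10. Together 35.
No two caps can be exceeded simultaneously, so the pair terms are all 0.
By inclusion–exclusion the count is 66 − 35 + 0 = 31.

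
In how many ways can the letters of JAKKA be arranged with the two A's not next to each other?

18

Total arrangements of JAKKA: 5!/(2!·2!) = 30.
If the two A's are adjacent, glue them into one block, leaving 4 items to arrange: (4)!/(2!) = 12 ways.
Subtracting, 30 − 12 = 18 arrangements keep the A's apart.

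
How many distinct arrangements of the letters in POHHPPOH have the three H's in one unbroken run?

Treat the 3 copies of H as a single block. The multiset to arrange is then {HHH, O, O, P, P, P}, 6 items in all.
That gives (6)!/(3!·2!) = 60 arrangements.

60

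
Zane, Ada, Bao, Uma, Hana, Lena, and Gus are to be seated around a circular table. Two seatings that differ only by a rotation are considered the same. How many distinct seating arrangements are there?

Seat Zane anywhere (absorbing the rotational symmetry), then permute the other 6: (6)! = 720.

720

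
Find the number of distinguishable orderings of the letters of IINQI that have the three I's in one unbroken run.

6

Treat the 3 copies of I as a single block. The multiset to arrange is then {III, N, Q}, 3 items in all.
All 3 items are distinct, so there are (3)! = 6 arrangements.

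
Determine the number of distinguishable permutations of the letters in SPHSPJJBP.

15120

Letter multiplicities in SPHSPJJBP: B×1, H×1, J×2, P×3, S×2.
So there are 9! / (3!·2!·2!) = 15120 distinguishable arrangements.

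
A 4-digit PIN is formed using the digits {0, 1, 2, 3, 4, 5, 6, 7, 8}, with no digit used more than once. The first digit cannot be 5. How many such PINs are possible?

The first digit has 9−1 = 8 choices (anything except 5).
The remaining 3 digits are filled from the other 8 symbols without repetition: 8 × 7 × 6 = 336.
Total: 8 × 336 = 2688.

2688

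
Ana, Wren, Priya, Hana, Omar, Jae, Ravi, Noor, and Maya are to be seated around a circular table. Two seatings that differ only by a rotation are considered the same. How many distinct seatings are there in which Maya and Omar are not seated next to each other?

30240

Without the restriction there are (8)! = 40320 seatings.
Those with Maya next to Omar: fuse the pair into one unit and seat 8 units around a circle — 2·(7)! = 10080.
Subtracting, 40320 − 10080 = 30240.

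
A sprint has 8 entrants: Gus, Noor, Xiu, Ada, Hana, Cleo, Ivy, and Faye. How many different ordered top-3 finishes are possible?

This is an ordered selection of 3 from 8: P(8,3).
That gives 8 × 7 × 6 = 336.

336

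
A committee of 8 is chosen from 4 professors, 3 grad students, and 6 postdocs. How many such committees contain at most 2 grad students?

1035

Split by how many grad students are chosen (0 through 2).
Sum: C(3,0)·C(10,8) + C(3,1)·C(10,7) + C(3,2)·C(10,6) = 45 + 360 + 630 = 1035.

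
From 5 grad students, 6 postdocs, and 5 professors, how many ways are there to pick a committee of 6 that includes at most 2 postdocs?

4872

Split by how many postdocs are chosen (0 through 2).
Sum: C(6,0)·C(10,6) + C(6,1)·C(10,5) + C(6,2)·C(10,4) = 210 + 1512 + 3150 = 4872.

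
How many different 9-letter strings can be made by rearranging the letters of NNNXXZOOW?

The 9 letters of NNNXXZOOW have repeats: N appearing 3 times, O appearing twice, and X appearing twice.
So there are 9! / (3!·2!·2!) = 15120 distinguishable arrangements.

15120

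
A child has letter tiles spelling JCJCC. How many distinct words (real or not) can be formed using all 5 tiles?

10

The 5 letters of JCJCC have repeats: C appearing 3 times and J appearing twice.
So there are 5! / (3!·2!) = 10 distinguishable arrangements.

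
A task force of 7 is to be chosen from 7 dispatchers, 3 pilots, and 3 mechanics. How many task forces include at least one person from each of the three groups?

Total 7-person selections from all 13: C(13,7) = 1716.
Subtract selections that omit an entire group: no dispatchers → C(6,7) = 0; no pilots → C(10,7) = 120; no mechanics → C(10,7) = 120.
Add back selections omitting two groups (i.e. drawn from a single group): C(7,7) + C(3,7) + C(3,7) = 1.
By inclusion–exclusion: 1716 − 240 + 1 = 1477.

1477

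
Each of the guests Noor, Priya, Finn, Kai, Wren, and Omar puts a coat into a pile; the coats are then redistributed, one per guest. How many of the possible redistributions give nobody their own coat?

265

This is the derangement count D_6: permutations of 6 items with no fixed point.
By inclusion–exclusion this is Σ_{j=0}^{6} (−1)^j C(6,j)·(6−j)!.
Computing: 720 − 720 + 360 − 120 + 30 − 6 + 1 = 265.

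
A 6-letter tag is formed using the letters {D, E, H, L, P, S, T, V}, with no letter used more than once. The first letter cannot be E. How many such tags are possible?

The first letter has 8−1 = 7 choices (anything except E).
The remaining 5 letters are filled from the other 7 symbols without repetition: 7 × 6 × 5 × 4 × 3 = 2520.
Total: 7 × 2520 = 17640.

17640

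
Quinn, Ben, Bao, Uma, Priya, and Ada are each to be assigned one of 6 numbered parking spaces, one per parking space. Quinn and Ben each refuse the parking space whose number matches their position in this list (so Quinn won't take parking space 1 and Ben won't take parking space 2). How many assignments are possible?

504

Let Aᵢ (for i ∈ {1, 2}) be the placements that put person i in their forbidden parking space. Any j of these fix j positions, leaving (6−j)! ways to fill the rest, and there are C(2,j) ways to pick which j.
By inclusion–exclusion, the number of valid placements is Σ_{j=0}^{2} (−1)^j C(2,j)·(6−j)!.
Computing: 720 − 240 + 24 = 504.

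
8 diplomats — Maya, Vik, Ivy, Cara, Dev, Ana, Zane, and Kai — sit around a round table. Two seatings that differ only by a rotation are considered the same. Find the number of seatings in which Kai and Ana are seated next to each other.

Glue Kai and Ana into a block (2 internal orders). Seating 7 units around a circle gives (6)! arrangements.
So 2 × (6)! = 2 × 720 = 1440.

1440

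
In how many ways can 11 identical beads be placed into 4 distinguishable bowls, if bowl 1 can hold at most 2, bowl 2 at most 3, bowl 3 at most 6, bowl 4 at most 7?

65

By stars and bars, unrestricted non-negative solutions to x_1+…+x_4 = 11 number C(11+3,3) = 364.
Subtract solutions that violate a single cap (substitute x_i' = x_i − (cap_i+1)): x_1 ≥ 3 gives C(11,3) = 165; x_2 ≥ 4 gives C(10,3) = 120; x_3 ≥ 7 gives C(7,3) = 35; x_4 ≥ 8 gives C(6,3) = 20. Together 340.
Add back pairs where two caps are both exceeded: 35 + 4 + 1 + 1 + 0 + 0 = 41.
By inclusion–exclusion the count is 364 − 340 + 41 = 65.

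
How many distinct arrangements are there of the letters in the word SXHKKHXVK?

The 9 letters of SXHKKHXVK have repeats: H appearing twice, K appearing 3 times, and X appearing twice.
Dividing 9! = 362880 by 3!·2!·2! = 24 for the repeated letters gives 15120.

15120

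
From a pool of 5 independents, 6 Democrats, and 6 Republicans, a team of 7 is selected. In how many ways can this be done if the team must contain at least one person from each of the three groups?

17996

With no constraint there are C(17,7) = 19448 possible selections.
Subtract selections that omit an entire group: no independents → C(12,7) = 792; no Democrats → C(11,7) = 330; no Republicans → C(11,7) = 330.
Add back selections omitting two groups (i.e. drawn from a single group): C(5,7) + C(6,7) + C(6,7) = 0.
By inclusion–exclusion: 19448 − 1452 + 0 = 17996.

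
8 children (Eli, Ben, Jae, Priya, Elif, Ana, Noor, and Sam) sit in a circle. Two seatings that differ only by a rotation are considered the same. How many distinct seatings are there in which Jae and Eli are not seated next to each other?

3600

Without the restriction there are (7)! = 5040 seatings.
Seatings with Jae beside Eli: treat them as a block with 2 internal orders, giving 2 × (6)! = 1440.
Subtracting, 5040 − 1440 = 3600.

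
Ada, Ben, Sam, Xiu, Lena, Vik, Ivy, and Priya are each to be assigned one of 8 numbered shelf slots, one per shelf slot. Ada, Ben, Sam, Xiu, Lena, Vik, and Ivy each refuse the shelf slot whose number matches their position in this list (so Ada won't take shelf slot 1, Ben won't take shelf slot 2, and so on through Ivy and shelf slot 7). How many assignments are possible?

16687

Let Aᵢ (for 1 ≤ i ≤ 7) be the placements that put person i in their forbidden shelf slot. Any j of these fix j positions, leaving (8−j)! ways to fill the rest, and there are C(7,j) ways to pick which j.
By inclusion–exclusion, the number of valid placements is Σ_{j=0}^{7} (−1)^j C(7,j)·(8−j)!.
Computing: 40320 − 35280 + 15120 − 4200 + 840 − 126 + 14 − 1 = 16687.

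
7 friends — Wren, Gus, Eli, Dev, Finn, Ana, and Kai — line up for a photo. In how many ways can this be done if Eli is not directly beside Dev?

Of the 7! = 5040 arrangements, those with Eli and Dev adjacent number 2 × 6! = 1440 (treat the pair as a block with 2 internal orders).
Complementary counting: 5040 − 1440 = 3600.

3600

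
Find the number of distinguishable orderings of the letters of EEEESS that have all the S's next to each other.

Treat the 2 copies of S as a single block. The multiset to arrange is then {SS, E, E, E, E}, 5 items in all.
That gives (5)!/(4!) = 5 arrangements.

5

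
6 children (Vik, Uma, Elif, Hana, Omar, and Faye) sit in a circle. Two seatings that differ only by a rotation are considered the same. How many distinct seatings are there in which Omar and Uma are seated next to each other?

Glue Omar and Uma into a block (2 internal orders). Seating 5 units around a circle gives (4)! arrangements.
So 2 × (4)! = 2 × 24 = 48.

48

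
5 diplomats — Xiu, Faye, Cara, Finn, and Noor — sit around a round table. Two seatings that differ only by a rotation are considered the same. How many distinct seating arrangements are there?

Around a circle, 5 distinct people have 5!/5 = (4)! = 24 rotationally distinct seatings.

24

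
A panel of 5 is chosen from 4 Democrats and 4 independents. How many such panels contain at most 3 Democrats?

Split by how many Democrats are chosen (0 through 3).
Sum: C(4,0)·C(4,5) + C(4,1)·C(4,4) + C(4,2)·C(4,3) + C(4,3)·C(4,2) = 0 + 4 + 24 + 24 = 52.

52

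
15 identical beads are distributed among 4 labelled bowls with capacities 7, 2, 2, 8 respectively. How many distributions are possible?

Ignoring the caps, the number of non-negative solutions to x_1+…+x_4 = 15 is C(18,3) = 816.
Subtract solutions that violate a single cap (substitute x_i' = x_i − (cap_i+1)): x_1 ≥ 8 gives C(10,3) = 120; x_2 ≥ 3 gives C(15,3) = 455; x_3 ≥ 3 gives C(15,3) = 455; x_4 ≥ 9 gives C(9,3) = 84. Together 1114.
Add back pairs where two caps are both exceeded: 35 + 35 + 0 + 220 + 20 + 20 = 330.
Subtract triples: 4 + 0 + 0 + 1 = 5.
By inclusion–exclusion the count is 816 − 1114 + 330 − 5 = 27.

27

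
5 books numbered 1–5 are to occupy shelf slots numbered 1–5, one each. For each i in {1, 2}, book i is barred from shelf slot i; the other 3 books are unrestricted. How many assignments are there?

78

Let Aᵢ (for i ∈ {1, 2}) be the placements that put book i in its forbidden shelf slot. Any j of these fix j positions, leaving (5−j)! ways to fill the rest, and there are C(2,j) ways to pick which j.
By inclusion–exclusion, the number of valid placements is Σ_{j=0}^{2} (−1)^j C(2,j)·(5−j)!.
Computing: 120 − 48 + 6 = 78.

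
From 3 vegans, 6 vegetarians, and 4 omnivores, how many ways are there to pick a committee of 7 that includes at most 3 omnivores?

1632

Split by how many omnivores are chosen (0 through 3).
Sum: C(4,0)·C(9,7) + C(4,1)·C(9,6) + C(4,2)·C(9,5) + C(4,3)·C(9,4) = 36 + 336 + 756 + 504 = 1632.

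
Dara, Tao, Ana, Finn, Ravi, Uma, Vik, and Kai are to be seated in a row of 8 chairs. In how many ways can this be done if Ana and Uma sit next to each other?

10080

Place the 6 others and the Ana-Uma pair as 7 objects in a line; the pair has 2 internal arrangements.
That gives 2 × 7! = 2 × 5040 = 10080.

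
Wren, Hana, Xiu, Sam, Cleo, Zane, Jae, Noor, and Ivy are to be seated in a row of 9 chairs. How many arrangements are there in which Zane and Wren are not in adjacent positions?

282240

There are 9! = 362880 arrangements in all. If Zane and Wren are adjacent, merging them into one block gives 2·(8)! = 80640 arrangements.
Complementary counting: 362880 − 80640 = 282240.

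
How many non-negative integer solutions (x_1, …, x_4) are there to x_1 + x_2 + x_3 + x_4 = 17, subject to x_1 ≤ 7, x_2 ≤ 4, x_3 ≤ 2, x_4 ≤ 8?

31

Ignoring the caps, the number of non-negative solutions to x_1+…+x_4 = 17 is C(20,3) = 1140.
Subtract solutions that violate a single cap (substitute x_i' = x_i − (cap_i+1)): x_1 ≥ 8 gives C(12,3) = 220; x_2 ≥ 5 gives C(15,3) = 455; x_3 ≥ 3 gives C(17,3) = 680; x_4 ≥ 9 gives C(11,3) = 165. Together 1520.
Add back pairs where two caps are both exceeded: 35 + 84 + 1 + 220 + 20 + 56 = 416.
Subtract triples: 4 + 0 + 0 + 1 = 5.
By inclusion–exclusion the count is 1140 − 1520 + 416 − 5 = 31.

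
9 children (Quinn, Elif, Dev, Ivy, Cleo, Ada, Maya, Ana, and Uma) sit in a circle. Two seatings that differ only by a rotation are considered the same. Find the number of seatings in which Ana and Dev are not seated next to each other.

30240

Without the restriction there are (8)! = 40320 seatings.
Seatings with Ana beside Dev: treat them as a block with 2 internal orders, giving 2 × (7)! = 10080.
Subtracting, 40320 − 10080 = 30240.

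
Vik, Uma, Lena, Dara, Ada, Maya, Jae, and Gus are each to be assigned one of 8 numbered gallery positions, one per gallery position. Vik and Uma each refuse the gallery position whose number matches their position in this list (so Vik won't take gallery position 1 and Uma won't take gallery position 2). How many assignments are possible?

30960

Let Aᵢ (for i ∈ {1, 2}) be the placements that put person i in their forbidden gallery position. Any j of these fix j positions, leaving (8−j)! ways to fill the rest, and there are C(2,j) ways to pick which j.
By inclusion–exclusion, the number of valid placements is Σ_{j=0}^{2} (−1)^j C(2,j)·(8−j)!.
Computing: 40320 − 10080 + 720 = 30960.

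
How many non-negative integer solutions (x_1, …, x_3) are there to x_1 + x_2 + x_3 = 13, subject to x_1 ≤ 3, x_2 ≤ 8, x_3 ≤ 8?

22

By stars and bars, unrestricted non-negative solutions to x_1+…+x_3 = 13 number C(13+2,2) = 105.
Subtract solutions that violate a single cap (substitute x_i' = x_i − (cap_i+1)): x_1 ≥ 4 gives C(11,2) = 55; x_2 ≥ 9 gives C(6,2) = 15; x_3 ≥ 9 gives C(6,2) = 15. Together 85.
Add back pairs where two caps are both exceeded: 1 + 1 + 0 = 2.
By inclusion–exclusion the count is 105 − 85 + 2 = 22.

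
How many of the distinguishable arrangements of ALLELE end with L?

30

With the last slot taken by L, it remains to arrange the other 5 letters (ALELE).
Those 5 letters have E appearing twice and L appearing twice, giving (5)!/(2!·2!) = 30.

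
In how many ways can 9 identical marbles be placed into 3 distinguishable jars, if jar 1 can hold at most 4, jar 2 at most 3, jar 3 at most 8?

By stars and bars, unrestricted non-negative solutions to x_1+…+x_3 = 9 number C(9+2,2) = 55.
Subtract solutions that violate a single cap (substitute x_i' = x_i − (cap_i+1)): x_1 ≥ 5 gives C(6,2) = 15; x_2 ≥ 4 gives C(7,2) = 21; x_3 ≥ 9 gives C(2,2) = 1. Together 37.
Add back pairs where two caps are both exceeded: 1 + 0 + 0 = 1.
By inclusion–exclusion the count is 55 − 37 + 1 = 19.

19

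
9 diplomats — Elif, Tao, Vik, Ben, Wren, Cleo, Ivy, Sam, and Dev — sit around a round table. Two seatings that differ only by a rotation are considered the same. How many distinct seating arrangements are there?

Around a circle, 9 distinct people have 9!/9 = (8)! = 40320 rotationally distinct seatings.

40320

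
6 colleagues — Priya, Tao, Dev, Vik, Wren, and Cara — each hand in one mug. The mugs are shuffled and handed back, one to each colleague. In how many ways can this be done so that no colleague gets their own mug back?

265

Let Aᵢ be the assignments in which colleague i gets their own mug. We want the size of the complement of A₁∪…∪A_6.
By inclusion–exclusion this is Σ_{j=0}^{6} (−1)^j C(6,j)·(6−j)!.
Computing: 720 − 720 + 360 − 120 + 30 − 6 + 1 = 265.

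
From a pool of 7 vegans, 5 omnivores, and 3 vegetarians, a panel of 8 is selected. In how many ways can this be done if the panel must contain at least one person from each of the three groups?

Total 8-person selections from all 15: C(15,8) = 6435.
Selections missing a whole group: no vegans → C(8,8) = 1; no omnivores → C(10,8) = 45; no vegetarians → C(12,8) = 495.
Add back selections omitting two groups (i.e. drawn from a single group): C(7,8) + C(5,8) + C(3,8) = 0.
By inclusion–exclusion: 6435 − 541 + 0 = 5894.

5894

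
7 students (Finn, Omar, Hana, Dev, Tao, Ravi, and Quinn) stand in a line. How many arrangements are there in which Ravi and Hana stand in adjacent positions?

Place the 5 others and the Ravi-Hana pair as 6 objects in a line; the pair has 2 internal arrangements.
So the count is 2·(6)! = 1440.

1440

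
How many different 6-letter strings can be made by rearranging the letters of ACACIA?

60

Letter multiplicities in ACACIA: A×3, C×2, I×1.
So there are 6! / (3!·2!) = 60 distinguishable arrangements.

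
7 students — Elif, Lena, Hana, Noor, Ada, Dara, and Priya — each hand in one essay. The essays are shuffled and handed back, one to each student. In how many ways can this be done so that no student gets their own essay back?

Let Aᵢ be the assignments in which student i gets their own essay. We want the size of the complement of A₁∪…∪A_7.
By inclusion–exclusion this is Σ_{j=0}^{7} (−1)^j C(7,j)·(7−j)!.
Computing: 5040 − 5040 + 2520 − 840 + 210 − 42 + 7 − 1 = 1854.

1854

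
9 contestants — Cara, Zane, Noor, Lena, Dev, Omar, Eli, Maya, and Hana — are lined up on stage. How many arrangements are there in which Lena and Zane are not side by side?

Of the 9! = 362880 arrangements, those with Lena and Zane adjacent number 2 × 8! = 80640 (treat the pair as a block with 2 internal orders).
Complementary counting: 362880 − 80640 = 282240.

282240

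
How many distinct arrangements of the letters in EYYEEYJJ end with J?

140

With the last slot taken by J, it remains to arrange the other 7 letters (EYYEEYJ).
Those 7 letters have E appearing 3 times and Y appearing 3 times, giving (7)!/(3!·3!) = 140.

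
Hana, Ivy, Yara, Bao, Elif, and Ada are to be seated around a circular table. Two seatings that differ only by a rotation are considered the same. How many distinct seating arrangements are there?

120

Around a circle, 6 distinct people have 6!/6 = (5)! = 120 rotationally distinct seatings.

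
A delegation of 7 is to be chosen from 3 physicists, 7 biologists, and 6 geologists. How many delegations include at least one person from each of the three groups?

9569

Total 7-person selections from all 16: C(16,7) = 11440.
Selections missing a whole group: no physicists → C(13,7) = 1716; no biologists → C(9,7) = 36; no geologists → C(10,7) = 120.
Add back selections omitting two groups (i.e. drawn from a single group): C(3,7) + C(7,7) + C(6,7) = 1.
By inclusion–exclusion: 11440 − 1872 + 1 = 9569.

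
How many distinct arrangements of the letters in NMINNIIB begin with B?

140

With the first slot taken by B, it remains to arrange the other 7 letters (NMINNII).
Those 7 letters have I appearing 3 times and N appearing 3 times, giving (7)!/(3!·3!) = 140.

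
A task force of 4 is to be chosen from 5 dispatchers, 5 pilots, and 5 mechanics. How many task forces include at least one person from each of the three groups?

750

Total 4-person selections from all 15: C(15,4) = 1365.
Subtract selections that omit an entire group: no dispatchers → C(10,4) = 210; no pilots → C(10,4) = 210; no mechanics → C(10,4) = 210.
Add back selections omitting two groups (i.e. drawn from a single group): C(5,4) + C(5,4) + C(5,4) = 15.
By inclusion–exclusion: 1365 − 630 + 15 = 750.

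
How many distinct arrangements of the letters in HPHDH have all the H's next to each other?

6

Treat the 3 copies of H as a single block. The multiset to arrange is then {HHH, D, P}, 3 items in all.
All 3 items are distinct, so there are (3)! = 6 arrangements.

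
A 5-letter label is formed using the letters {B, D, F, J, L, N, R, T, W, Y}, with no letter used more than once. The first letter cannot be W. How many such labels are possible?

The first letter has 10−1 = 9 choices (anything except W).
The remaining 4 letters are filled from the other 9 symbols without repetition: 9 × 8 × 7 × 6 = 3024.
Total: 9 × 3024 = 27216.

27216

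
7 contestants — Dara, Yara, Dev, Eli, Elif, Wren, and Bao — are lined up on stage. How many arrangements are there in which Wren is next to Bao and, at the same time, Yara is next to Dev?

480

Treat {Wren,Bao} as one block (2 orders) and {Yara,Dev} as another (2 orders).
That leaves 5 units to arrange: 2 × 2 × 5! = 4 × 120 = 480.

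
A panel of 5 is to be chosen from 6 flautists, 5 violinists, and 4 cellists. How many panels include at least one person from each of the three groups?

Unrestricted: C(15,5) = 3003 ways to pick any 5 of the 15.
Selections missing a whole group: no flautists → C(9,5) = 126; no violinists → C(10,5) = 252; no cellists → C(11,5) = 462.
Add back selections omitting two groups (i.e. drawn from a single group): C(6,5) + C(5,5) + C(4,5) = 7.
By inclusion–exclusion: 3003 − 840 + 7 = 2170.

2170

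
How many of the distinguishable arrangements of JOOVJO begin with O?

30

Fix O in the first position and arrange the remaining 5 letters.
Those 5 letters have J appearing twice and O appearing twice, giving (5)!/(2!·2!) = 30.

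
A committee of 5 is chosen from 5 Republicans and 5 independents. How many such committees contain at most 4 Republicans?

Split by how many Republicans are chosen (0 through 4).
Sum: C(5,0)·C(5,5) + C(5,1)·C(5,4) + C(5,2)·C(5,3) + C(5,3)·C(5,2) + C(5,4)·C(5,1) = 1 + 25 + 100 + 100 + 25 = 251.

251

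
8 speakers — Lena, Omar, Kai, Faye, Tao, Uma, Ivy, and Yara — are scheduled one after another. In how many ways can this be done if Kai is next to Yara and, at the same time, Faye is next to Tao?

2880

Treat {Kai,Yara} as one block (2 orders) and {Faye,Tao} as another (2 orders).
That leaves 6 units to arrange: 2 × 2 × 6! = 4 × 720 = 2880.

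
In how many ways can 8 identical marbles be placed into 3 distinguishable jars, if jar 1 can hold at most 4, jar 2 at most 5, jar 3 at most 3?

14

By stars and bars, unrestricted non-negative solutions to x_1+…+x_3 = 8 number C(8+2,2) = 45.
Subtract solutions that violate a single cap (substitute x_i' = x_i − (cap_i+1)): x_1 ≥ 5 gives C(5,2) = 10; x_2 ≥ 6 gives C(4,2) = 6; x_3 ≥ 4 gives C(6,2) = 15. Together 31.
No two caps can be exceeded simultaneously, so the pair terms are all 0.
By inclusion–exclusion the count is 45 − 31 + 0 = 14.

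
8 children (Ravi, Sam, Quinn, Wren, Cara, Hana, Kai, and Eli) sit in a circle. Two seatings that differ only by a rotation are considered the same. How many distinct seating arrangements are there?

5040

Seat Ravi anywhere (absorbing the rotational symmetry), then permute the other 7: (7)! = 5040.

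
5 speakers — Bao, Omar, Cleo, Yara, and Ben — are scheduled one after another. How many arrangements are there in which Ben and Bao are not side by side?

Of the 5! = 120 arrangements, those with Ben and Bao adjacent number 2 × 4! = 48 (treat the pair as a block with 2 internal orders).
Complementary counting: 120 − 48 = 72.

72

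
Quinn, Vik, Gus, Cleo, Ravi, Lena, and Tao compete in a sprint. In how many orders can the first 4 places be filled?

There are 7 choices for 1st place, 6 for 2nd, and so on down to 4 for position 4.
That gives 7 × 6 × 5 × 4 = 840.

840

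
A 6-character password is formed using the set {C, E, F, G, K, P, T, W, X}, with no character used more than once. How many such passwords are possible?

This is a permutation of 6 out of 9: P(9,6) = 9!/3!.
9 × 8 × 7 × 6 × 5 × 4 = 60480.

60480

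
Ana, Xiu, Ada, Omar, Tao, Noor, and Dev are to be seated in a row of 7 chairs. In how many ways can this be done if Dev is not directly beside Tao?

3600

There are 7! = 5040 arrangements in all. If Dev and Tao are adjacent, merging them into one block gives 2·(6)! = 1440 arrangements.
Complementary counting: 5040 − 1440 = 3600.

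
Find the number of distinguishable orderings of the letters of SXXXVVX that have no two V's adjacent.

75

There are 7!/(4!·2!) = 105 arrangements of SXXXVVX in total.
If the two V's are adjacent, glue them into one block, leaving 6 items to arrange: (6)!/(4!) = 30 ways.
Hence 105 − 30 = 75.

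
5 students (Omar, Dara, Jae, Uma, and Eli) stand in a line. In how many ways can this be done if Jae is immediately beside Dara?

48

Treat {Jae, Dara} as a single unit. There are 4 units to order, and the pair itself can be ordered 2 ways.
That gives 2 × 4! = 2 × 24 = 48.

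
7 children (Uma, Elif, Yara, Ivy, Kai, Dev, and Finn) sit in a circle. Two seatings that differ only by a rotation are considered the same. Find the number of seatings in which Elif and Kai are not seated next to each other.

Without the restriction there are (6)! = 720 seatings.
Those with Elif next to Kai: fuse the pair into one unit and seat 6 units around a circle — 2·(5)! = 240.
Subtracting, 720 − 240 = 480.

480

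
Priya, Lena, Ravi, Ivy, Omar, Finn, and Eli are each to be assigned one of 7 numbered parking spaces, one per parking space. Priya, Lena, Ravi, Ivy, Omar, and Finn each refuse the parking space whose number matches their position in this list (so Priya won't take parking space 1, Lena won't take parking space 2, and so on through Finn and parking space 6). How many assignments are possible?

Let Aᵢ (for 1 ≤ i ≤ 6) be the placements that put person i in their forbidden parking space. Any j of these fix j positions, leaving (7−j)! ways to fill the rest, and there are C(6,j) ways to pick which j.
By inclusion–exclusion, the number of valid placements is Σ_{j=0}^{6} (−1)^j C(6,j)·(7−j)!.
Computing: 5040 − 4320 + 1800 − 480 + 90 − 12 + 1 = 2119.

2119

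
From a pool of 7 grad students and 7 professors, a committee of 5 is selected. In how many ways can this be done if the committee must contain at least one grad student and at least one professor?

1960

Total 5-person selections from all 14: C(14,5) = 2002.
Selections missing a whole group: no grad students → C(7,5) = 21; no professors → C(7,5) = 21.
Both groups omitted at once is impossible, so 2002 − 42 = 1960.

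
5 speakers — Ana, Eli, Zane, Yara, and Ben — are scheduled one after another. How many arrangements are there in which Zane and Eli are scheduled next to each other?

Treat {Zane, Eli} as a single unit. There are 4 units to order, and the pair itself can be ordered 2 ways.
So the count is 2·(4)! = 48.

48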